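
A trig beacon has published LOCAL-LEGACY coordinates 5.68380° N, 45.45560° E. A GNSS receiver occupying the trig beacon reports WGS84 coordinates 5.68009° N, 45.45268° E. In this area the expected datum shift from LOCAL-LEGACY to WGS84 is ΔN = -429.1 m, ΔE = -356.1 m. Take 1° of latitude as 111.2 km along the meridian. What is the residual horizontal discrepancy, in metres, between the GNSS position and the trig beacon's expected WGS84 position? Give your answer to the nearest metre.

Observed coordinate differences: Δφ = -0.00371°, Δλ = -0.00292°.
Converting to metres (1° lat = 111200 m, cos φ = 0.995084): observed ΔN = -412.6 m, observed ΔE = -323.1 m.
Subtracting the expected shift leaves a residual of -412.6 − (-429.1) = 16.5 m north and -323.1 − (-356.1) = 33.0 m east.
Residual distance = √(16.5² + 33.0²) = 36.9 m.

37 m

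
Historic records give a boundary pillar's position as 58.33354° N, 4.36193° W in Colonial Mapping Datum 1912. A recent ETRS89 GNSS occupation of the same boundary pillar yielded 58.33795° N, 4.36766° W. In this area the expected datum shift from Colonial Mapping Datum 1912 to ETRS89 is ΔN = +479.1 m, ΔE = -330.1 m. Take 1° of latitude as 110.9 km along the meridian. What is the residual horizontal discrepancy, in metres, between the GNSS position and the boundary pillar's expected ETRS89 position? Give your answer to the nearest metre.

11 m

Observed coordinate differences: Δφ = +0.00441°, Δλ = -0.00573°.
Converting to metres (1° lat = 110900 m, cos φ = 0.524974): observed ΔN = 489.1 m, observed ΔE = -333.6 m.
Subtracting the expected shift leaves a residual of 489.1 − (479.1) = 10.0 m north and -333.6 − (-330.1) = -3.5 m east.
Residual distance = √(10.0² + (-3.5)²) = 10.6 m.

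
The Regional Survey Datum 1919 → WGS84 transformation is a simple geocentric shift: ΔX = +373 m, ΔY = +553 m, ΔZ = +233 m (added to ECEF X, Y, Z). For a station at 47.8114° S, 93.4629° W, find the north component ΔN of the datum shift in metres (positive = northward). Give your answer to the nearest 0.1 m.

ΔN = -269.2 m

At φ = -47.8114°, λ = -93.4629°: sin φ = -0.740938, cos φ = 0.671573, sin λ = -0.998174, cos λ = -0.060402.
ΔN = −sin φ cos λ·ΔX − sin φ sin λ·ΔY + cos φ·ΔZ = −(-0.740938)(-0.060402)(373) − (-0.740938)(-0.998174)(553) + (0.671573)(233) = -269.21 m.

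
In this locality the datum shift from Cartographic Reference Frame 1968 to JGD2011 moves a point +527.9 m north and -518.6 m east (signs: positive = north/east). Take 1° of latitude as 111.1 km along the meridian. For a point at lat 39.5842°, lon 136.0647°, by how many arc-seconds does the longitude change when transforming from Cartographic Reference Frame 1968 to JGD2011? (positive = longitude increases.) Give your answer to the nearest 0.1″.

At latitude 39.5842°, cos φ = 0.770689.
1° of longitude at this latitude = 111.1 × cos φ = 85.62 km, so Δλ = -518.6 / 85623.5 = -0.0060567° = -21.804″.

Δλ = -21.8″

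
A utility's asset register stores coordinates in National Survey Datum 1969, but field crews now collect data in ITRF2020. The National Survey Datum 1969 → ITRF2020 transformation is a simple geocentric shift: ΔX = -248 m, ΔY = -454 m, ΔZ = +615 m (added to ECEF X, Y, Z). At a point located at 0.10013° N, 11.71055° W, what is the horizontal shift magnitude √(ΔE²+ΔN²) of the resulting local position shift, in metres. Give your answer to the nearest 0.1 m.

789.6 m

At φ = 0.10013°, λ = -11.71055°: sin φ = 0.001748, cos φ = 0.999998, sin λ = -0.202968, cos λ = 0.979185.
ΔE = −sin λ·ΔX + cos λ·ΔY = −(-0.202968)·(-248) + (0.979185)·(-454) = -494.89 m.
ΔN = −sin φ cos λ·ΔX − sin φ sin λ·ΔY + cos φ·ΔZ = −(0.001748)(0.979185)(-248) − (0.001748)(-0.202968)(-454) + (0.999998)(615) = 615.26 m.
Horizontal magnitude = √(ΔE² + ΔN²) = √((-494.89)² + 615.26²) = 789.59 m.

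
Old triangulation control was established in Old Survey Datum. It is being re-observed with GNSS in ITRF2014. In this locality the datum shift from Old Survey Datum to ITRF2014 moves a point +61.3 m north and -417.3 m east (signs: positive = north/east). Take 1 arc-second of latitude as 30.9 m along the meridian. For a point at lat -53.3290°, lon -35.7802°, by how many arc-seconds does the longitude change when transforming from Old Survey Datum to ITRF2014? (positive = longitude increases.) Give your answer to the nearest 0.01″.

At latitude -53.3290°, cos φ = 0.597219.
1″ of longitude at this latitude = 30.90 × cos φ = 18.4541 m, so Δλ = -417.3 / 18.4541 = -22.613″.

Δλ = -22.61″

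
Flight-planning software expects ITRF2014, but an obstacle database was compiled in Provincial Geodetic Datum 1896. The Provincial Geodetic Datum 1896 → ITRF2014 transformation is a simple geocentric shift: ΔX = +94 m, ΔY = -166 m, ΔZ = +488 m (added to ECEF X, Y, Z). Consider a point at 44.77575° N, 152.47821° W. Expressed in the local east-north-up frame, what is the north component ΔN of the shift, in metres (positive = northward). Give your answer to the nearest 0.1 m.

At φ = 44.77575°, λ = -152.47821°: sin φ = 0.704334, cos φ = 0.709869, sin λ = -0.462086, cos λ = -0.886835.
ΔN = −sin φ cos λ·ΔX − sin φ sin λ·ΔY + cos φ·ΔZ = −(0.704334)(-0.886835)(94) − (0.704334)(-0.462086)(-166) + (0.709869)(488) = 351.10 m.

ΔN = 351.1 m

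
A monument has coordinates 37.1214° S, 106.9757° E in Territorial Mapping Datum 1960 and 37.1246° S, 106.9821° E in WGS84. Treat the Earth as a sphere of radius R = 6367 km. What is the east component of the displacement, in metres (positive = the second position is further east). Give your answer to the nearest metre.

ΔE = 567 m

Δφ = -37.1246° − -37.1214° = -0.0032°; Δλ = 106.9821° − 106.9757° = +0.0064°.
1° along a meridian = πR/180 = 111125 m.
ΔN = Δφ × 111125 = -355.6 m; ΔE = Δλ × 111125 × cos(-37.1214°) = +0.0064 × 111125 × 0.797359 = 567.1 m.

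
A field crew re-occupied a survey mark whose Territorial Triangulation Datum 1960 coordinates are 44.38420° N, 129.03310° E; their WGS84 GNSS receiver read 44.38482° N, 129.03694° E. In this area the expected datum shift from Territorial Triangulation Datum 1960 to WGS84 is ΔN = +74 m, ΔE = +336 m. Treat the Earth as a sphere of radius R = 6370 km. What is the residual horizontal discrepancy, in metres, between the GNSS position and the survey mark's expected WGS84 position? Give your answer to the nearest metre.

Observed coordinate differences: Δφ = +0.00062°, Δλ = +0.00384°.
Converting to metres (1° lat = 111177 m, cos φ = 0.714666): observed ΔN = 68.9 m, observed ΔE = 305.1 m.
Subtracting the expected shift leaves a residual of 68.9 − (74) = -5.1 m north and 305.1 − (336) = -30.9 m east.
Residual distance = √((-5.1)² + (-30.9)²) = 31.3 m.

31 m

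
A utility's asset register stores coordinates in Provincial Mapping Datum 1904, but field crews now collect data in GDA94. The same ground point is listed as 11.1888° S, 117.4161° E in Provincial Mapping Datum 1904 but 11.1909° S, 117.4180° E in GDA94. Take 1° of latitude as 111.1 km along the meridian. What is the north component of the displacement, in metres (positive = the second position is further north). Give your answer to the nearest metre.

Δφ = -11.1909° − -11.1888° = -0.0021°; Δλ = 117.4180° − 117.4161° = +0.0019°.
ΔN = Δφ × 111100 = -233.3 m; ΔE = Δλ × 111100 × cos(-11.1888°) = +0.0019 × 111100 × 0.980993 = 207.1 m.

ΔN = -233 m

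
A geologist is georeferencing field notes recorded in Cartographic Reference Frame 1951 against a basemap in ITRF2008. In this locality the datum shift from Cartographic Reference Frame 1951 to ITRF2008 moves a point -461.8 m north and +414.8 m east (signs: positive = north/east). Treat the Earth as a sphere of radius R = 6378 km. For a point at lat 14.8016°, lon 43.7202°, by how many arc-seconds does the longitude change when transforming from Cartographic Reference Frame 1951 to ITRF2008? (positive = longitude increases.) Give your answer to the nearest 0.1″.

At latitude 14.8016°, cos φ = 0.966816.
One radian of longitude at latitude φ spans R cos φ, so Δλ = ΔE / (R cos φ) = 414.8 / (6378000 × 0.966816) = 6.7268e-05 rad = 13.875″.

Δλ = 13.9″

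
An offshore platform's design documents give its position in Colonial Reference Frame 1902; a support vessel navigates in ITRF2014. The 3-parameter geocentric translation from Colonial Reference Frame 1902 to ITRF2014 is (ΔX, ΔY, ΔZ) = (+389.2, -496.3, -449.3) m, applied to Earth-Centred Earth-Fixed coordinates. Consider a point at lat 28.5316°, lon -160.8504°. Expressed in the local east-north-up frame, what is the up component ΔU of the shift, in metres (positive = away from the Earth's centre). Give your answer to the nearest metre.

At φ = 28.5316°, λ = -160.8504°: sin φ = 0.477643, cos φ = 0.878554, sin λ = -0.328036, cos λ = -0.944665.
ΔU = cos φ cos λ·ΔX + cos φ sin λ·ΔY + sin φ·ΔZ = (0.878554)(-0.944665)(389.2) + (0.878554)(-0.328036)(-496.3) + (0.477643)(-449.3) = -394.59 m.

ΔU = -395 m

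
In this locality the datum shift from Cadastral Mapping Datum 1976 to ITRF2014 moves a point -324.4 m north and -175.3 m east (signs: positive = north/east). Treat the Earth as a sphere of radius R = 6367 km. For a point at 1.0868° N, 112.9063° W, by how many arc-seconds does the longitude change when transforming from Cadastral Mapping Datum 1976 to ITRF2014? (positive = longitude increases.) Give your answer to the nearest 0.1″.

Δλ = -5.7″

At latitude 1.0868°, cos φ = 0.999820.
One radian of longitude at latitude φ spans R cos φ, so Δλ = ΔE / (R cos φ) = -175.3 / (6367000 × 0.999820) = -2.7538e-05 rad = -5.680″.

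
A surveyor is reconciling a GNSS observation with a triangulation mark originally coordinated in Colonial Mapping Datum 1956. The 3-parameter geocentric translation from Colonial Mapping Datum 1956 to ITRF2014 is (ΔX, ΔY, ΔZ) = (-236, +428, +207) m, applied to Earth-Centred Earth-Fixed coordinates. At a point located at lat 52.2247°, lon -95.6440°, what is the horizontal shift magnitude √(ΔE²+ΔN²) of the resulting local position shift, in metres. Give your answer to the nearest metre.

At φ = 52.2247°, λ = -95.6440°: sin φ = 0.790419, cos φ = 0.612566, sin λ = -0.995152, cos λ = -0.098347.
ΔE = −sin λ·ΔX + cos λ·ΔY = −(-0.995152)·(-236) + (-0.098347)·(428) = -276.95 m.
ΔN = −sin φ cos λ·ΔX − sin φ sin λ·ΔY + cos φ·ΔZ = −(0.790419)(-0.098347)(-236) − (0.790419)(-0.995152)(428) + (0.612566)(207) = 445.12 m.
Horizontal magnitude = √(ΔE² + ΔN²) = √((-276.95)² + 445.12²) = 524.24 m.

524 m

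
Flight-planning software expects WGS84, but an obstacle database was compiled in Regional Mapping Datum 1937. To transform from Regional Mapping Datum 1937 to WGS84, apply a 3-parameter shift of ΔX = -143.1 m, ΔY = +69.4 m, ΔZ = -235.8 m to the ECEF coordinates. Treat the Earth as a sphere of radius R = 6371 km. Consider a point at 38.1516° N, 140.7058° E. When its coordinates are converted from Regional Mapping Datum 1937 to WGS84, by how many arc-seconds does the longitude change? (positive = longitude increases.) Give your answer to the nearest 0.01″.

sin φ = 0.617744, cos φ = 0.786379, sin λ = 0.633303, cos λ = -0.773904.
East component: ΔE = −sin λ·ΔX + cos λ·ΔY = −(0.633303)(-143.1) + (-0.773904)(69.4) = 36.92 m.
1° of latitude spans πR/180 = 111195 m; at latitude φ, 1° of longitude spans that × cos φ = 87441.4 m, so Δλ = 36.92 / 87441.4 × 3600 = 1.520″.

Δλ = 1.52″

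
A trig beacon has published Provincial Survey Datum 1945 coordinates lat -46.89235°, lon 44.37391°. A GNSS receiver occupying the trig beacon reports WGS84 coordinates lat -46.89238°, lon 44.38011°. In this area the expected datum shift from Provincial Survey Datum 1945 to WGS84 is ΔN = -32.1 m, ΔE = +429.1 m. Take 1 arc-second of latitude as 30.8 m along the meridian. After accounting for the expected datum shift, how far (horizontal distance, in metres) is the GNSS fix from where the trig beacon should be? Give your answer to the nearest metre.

Observed coordinate differences: Δφ = -0.00003°, Δλ = +0.00620°.
Converting to metres (1° lat = 110880 m, cos φ = 0.683371): observed ΔN = -3.3 m, observed ΔE = 469.8 m.
Subtracting the expected shift leaves a residual of -3.3 − (-32.1) = 28.8 m north and 469.8 − (429.1) = 40.7 m east.
Residual distance = √(28.8² + 40.7²) = 49.8 m.

50 m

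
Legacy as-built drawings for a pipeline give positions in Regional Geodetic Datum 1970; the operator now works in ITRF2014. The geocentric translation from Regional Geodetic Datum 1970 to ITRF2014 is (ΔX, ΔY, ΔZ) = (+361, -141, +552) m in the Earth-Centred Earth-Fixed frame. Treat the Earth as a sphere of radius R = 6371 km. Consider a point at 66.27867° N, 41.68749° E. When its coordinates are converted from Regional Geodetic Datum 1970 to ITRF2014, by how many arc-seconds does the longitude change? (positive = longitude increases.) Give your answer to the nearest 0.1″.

sin φ = 0.915513, cos φ = 0.402289, sin λ = 0.665067, cos λ = 0.746783.
East component: ΔE = −sin λ·ΔX + cos λ·ΔY = −(0.665067)(361) + (0.746783)(-141) = -345.39 m.
1° of latitude spans πR/180 = 111195 m; at latitude φ, 1° of longitude spans that × cos φ = 44732.5 m, so Δλ = -345.39 / 44732.5 × 3600 = -27.796″.

Δλ = -27.8″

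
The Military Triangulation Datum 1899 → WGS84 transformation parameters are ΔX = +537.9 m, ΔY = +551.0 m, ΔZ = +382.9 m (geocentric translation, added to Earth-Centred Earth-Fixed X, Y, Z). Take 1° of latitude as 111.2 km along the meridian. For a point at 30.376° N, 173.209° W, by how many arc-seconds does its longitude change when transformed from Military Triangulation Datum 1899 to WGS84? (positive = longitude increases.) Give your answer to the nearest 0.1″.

Δλ = -18.1″

sin φ = 0.505672, cos φ = 0.862726, sin λ = -0.118248, cos λ = -0.992984.
East component: ΔE = −sin λ·ΔX + cos λ·ΔY = −(-0.118248)(537.9) + (-0.992984)(551.0) = -483.53 m.
1° of latitude spans 111200 m; at latitude φ, 1° of longitude spans that × cos φ = 95935.1 m, so Δλ = -483.53 / 95935.1 × 3600 = -18.145″.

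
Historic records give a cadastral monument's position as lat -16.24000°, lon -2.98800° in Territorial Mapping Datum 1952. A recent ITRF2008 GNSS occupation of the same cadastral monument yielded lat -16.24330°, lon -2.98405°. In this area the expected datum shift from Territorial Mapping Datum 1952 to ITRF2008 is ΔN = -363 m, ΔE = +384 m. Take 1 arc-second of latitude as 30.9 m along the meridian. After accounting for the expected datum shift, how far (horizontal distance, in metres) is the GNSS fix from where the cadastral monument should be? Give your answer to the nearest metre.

Observed coordinate differences: Δφ = -0.00330°, Δλ = +0.00395°.
Converting to metres (1° lat = 111240 m, cos φ = 0.960099): observed ΔN = -367.1 m, observed ΔE = 421.9 m.
Subtracting the expected shift leaves a residual of -367.1 − (-363) = -4.1 m north and 421.9 − (384) = 37.9 m east.
Residual distance = √((-4.1)² + 37.9²) = 38.1 m.

38 m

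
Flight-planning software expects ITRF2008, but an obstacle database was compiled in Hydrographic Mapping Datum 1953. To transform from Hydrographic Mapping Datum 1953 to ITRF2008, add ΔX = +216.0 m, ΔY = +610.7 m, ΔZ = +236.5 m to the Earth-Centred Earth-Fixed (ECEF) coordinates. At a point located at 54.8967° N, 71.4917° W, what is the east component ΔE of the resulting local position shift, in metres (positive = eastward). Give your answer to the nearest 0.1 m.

ΔE = 398.7 m

The local east axis at (φ, λ) is (−sin λ, cos λ, 0), so ΔE = −sin(-71.4917°)·216.0 + cos(-71.4917°)·610.7 = 398.69 m.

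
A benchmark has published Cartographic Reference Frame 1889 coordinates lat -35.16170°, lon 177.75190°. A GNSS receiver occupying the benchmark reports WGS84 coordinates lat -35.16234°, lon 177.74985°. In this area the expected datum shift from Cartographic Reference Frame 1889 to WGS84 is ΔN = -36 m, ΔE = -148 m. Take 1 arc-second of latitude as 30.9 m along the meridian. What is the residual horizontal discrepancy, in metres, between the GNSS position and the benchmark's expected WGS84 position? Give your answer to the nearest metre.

52 m

Observed coordinate differences: Δφ = -0.00064°, Δλ = -0.00205°.
Converting to metres (1° lat = 111240 m, cos φ = 0.817530): observed ΔN = -71.2 m, observed ΔE = -186.4 m.
Subtracting the expected shift leaves a residual of -71.2 − (-36) = -35.2 m north and -186.4 − (-148) = -38.4 m east.
Residual distance = √((-35.2)² + (-38.4)²) = 52.1 m.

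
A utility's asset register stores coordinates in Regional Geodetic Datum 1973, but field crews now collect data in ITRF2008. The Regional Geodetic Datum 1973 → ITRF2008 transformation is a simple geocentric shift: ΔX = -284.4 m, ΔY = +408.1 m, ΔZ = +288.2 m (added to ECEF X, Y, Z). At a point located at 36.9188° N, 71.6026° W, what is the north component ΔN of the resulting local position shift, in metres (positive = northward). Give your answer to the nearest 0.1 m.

ΔN = 516.9 m

At φ = 36.9188°, λ = -71.6026°: sin φ = 0.600683, cos φ = 0.799488, sin λ = -0.948890, cos λ = 0.315606.
ΔN = −sin φ cos λ·ΔX − sin φ sin λ·ΔY + cos φ·ΔZ = −(0.600683)(0.315606)(-284.4) − (0.600683)(-0.948890)(408.1) + (0.799488)(288.2) = 516.94 m.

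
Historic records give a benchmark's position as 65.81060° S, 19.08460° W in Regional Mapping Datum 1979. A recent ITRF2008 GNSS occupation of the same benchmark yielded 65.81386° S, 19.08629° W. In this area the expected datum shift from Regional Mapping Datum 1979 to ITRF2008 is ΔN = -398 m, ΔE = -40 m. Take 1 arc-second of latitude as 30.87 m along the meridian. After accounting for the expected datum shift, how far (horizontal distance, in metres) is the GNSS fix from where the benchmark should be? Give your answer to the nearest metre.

51 m

Observed coordinate differences: Δφ = -0.00326°, Δλ = -0.00169°.
Converting to metres (1° lat = 111132 m, cos φ = 0.409754): observed ΔN = -362.3 m, observed ΔE = -77.0 m.
Subtracting the expected shift leaves a residual of -362.3 − (-398) = 35.7 m north and -77.0 − (-40) = -37.0 m east.
Residual distance = √(35.7² + (-37.0)²) = 51.4 m.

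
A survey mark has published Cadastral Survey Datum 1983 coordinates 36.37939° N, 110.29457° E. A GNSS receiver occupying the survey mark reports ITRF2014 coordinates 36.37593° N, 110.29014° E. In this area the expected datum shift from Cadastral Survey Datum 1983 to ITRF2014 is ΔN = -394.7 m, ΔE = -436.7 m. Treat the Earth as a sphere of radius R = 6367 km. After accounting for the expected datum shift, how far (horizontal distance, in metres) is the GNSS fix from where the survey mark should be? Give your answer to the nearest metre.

Observed coordinate differences: Δφ = -0.00346°, Δλ = -0.00443°.
Converting to metres (1° lat = 111125 m, cos φ = 0.805107): observed ΔN = -384.5 m, observed ΔE = -396.3 m.
Subtracting the expected shift leaves a residual of -384.5 − (-394.7) = 10.2 m north and -396.3 − (-436.7) = 40.4 m east.
Residual distance = √(10.2² + 40.4²) = 41.6 m.

42 m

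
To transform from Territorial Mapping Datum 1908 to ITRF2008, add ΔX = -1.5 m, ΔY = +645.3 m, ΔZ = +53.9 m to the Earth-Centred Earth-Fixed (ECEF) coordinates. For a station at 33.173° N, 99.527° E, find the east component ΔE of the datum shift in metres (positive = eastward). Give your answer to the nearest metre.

The local east axis at (φ, λ) is (−sin λ, cos λ, 0), so ΔE = −sin(99.527°)·(-1.5) + cos(99.527°)·645.3 = -105.33 m.

ΔE = -105 m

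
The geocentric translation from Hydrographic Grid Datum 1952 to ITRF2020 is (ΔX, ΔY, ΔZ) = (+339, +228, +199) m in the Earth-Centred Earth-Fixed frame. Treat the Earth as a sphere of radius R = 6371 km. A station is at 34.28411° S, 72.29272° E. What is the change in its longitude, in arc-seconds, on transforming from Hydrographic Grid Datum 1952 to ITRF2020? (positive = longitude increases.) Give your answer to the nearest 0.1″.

sin φ = -0.563297, cos φ = 0.826255, sin λ = 0.952623, cos λ = 0.304154.
East component: ΔE = −sin λ·ΔX + cos λ·ΔY = −(0.952623)(339) + (0.304154)(228) = -253.59 m.
1° of latitude spans πR/180 = 111195 m; at latitude φ, 1° of longitude spans that × cos φ = 91875.3 m, so Δλ = -253.59 / 91875.3 × 3600 = -9.937″.

Δλ = -9.9″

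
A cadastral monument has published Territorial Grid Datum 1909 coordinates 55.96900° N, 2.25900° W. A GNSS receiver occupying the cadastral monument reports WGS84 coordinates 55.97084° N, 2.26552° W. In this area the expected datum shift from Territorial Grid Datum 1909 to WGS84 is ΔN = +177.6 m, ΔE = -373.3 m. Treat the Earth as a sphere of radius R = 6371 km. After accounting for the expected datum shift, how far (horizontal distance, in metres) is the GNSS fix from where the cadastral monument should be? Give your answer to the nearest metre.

Observed coordinate differences: Δφ = +0.00184°, Δλ = -0.00652°.
Converting to metres (1° lat = 111195 m, cos φ = 0.559641): observed ΔN = 204.6 m, observed ΔE = -405.7 m.
Subtracting the expected shift leaves a residual of 204.6 − (177.6) = 27.0 m north and -405.7 − (-373.3) = -32.4 m east.
Residual distance = √(27.0² + (-32.4)²) = 42.2 m.

42 m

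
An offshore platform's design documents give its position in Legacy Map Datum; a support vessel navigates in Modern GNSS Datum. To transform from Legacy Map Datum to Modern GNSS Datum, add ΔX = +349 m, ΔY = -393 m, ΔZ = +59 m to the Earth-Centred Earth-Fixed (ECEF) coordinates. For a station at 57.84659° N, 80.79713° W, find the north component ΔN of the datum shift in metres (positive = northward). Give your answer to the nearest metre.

ΔN = -344 m

At φ = 57.84659°, λ = -80.79713°: sin φ = 0.846626, cos φ = 0.532188, sin λ = -0.987128, cos λ = 0.159931.
ΔN = −sin φ cos λ·ΔX − sin φ sin λ·ΔY + cos φ·ΔZ = −(0.846626)(0.159931)(349) − (0.846626)(-0.987128)(-393) + (0.532188)(59) = -344.30 m.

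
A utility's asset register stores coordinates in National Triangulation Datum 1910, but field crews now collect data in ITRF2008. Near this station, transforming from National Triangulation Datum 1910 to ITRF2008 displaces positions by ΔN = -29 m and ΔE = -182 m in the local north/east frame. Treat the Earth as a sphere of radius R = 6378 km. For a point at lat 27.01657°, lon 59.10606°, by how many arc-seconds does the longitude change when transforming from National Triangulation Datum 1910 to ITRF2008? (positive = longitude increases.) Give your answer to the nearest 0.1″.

At latitude 27.01657°, cos φ = 0.890875.
One radian of longitude at latitude φ spans R cos φ, so Δλ = ΔE / (R cos φ) = -182.0 / (6378000 × 0.890875) = -3.2031e-05 rad = -6.607″.

Δλ = -6.6″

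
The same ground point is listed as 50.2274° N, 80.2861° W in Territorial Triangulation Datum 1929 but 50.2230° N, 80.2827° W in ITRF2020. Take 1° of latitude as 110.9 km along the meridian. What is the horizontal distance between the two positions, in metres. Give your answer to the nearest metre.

Δφ = 50.2230° − 50.2274° = -0.0044°; Δλ = -80.2827° − -80.2861° = +0.0034°.
ΔN = Δφ × 110900 = -488.0 m; ΔE = Δλ × 110900 × cos(50.2274°) = +0.0034 × 110900 × 0.639742 = 241.2 m.
Distance = √(ΔE² + ΔN²) = √(241.2² + (-488.0)²) = 544.3 m.

544 m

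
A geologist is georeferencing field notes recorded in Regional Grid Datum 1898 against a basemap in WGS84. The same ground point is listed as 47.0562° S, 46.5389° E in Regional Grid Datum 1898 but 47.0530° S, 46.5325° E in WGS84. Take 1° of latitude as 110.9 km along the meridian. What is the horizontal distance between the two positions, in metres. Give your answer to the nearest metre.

600 m

Δφ = -47.0530° − -47.0562° = +0.0032°; Δλ = 46.5325° − 46.5389° = -0.0064°.
ΔN = Δφ × 110900 = 354.9 m; ΔE = Δλ × 110900 × cos(-47.0562°) = -0.0064 × 110900 × 0.681281 = -483.5 m.
Distance = √(ΔE² + ΔN²) = √((-483.5)² + 354.9²) = 599.8 m.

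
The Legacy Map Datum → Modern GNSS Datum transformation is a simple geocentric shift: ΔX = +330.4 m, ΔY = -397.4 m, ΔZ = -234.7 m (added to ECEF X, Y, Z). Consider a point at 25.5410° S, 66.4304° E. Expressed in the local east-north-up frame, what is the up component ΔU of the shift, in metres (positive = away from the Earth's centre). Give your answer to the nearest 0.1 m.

ΔU = -108.3 m

The local up (radial) axis is (cos φ cos λ, cos φ sin λ, sin φ), giving ΔU = 119.204 − 328.652 + 101.193 = -108.26 m.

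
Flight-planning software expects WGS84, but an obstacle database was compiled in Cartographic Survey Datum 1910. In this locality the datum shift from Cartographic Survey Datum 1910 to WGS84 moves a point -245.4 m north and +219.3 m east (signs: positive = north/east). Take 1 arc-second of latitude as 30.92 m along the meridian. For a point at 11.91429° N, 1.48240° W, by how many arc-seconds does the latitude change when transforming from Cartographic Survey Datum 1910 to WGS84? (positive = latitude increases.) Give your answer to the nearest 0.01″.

Δφ = -7.94″

1″ of latitude = 30.92 m, so Δφ = -245.4 / 30.92 = -7.937″.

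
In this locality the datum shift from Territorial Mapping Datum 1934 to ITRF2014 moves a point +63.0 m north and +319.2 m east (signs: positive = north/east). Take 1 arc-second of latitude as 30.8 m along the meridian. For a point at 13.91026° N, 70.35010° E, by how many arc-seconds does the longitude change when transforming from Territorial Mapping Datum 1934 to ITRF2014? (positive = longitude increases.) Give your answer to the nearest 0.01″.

At latitude 13.91026°, cos φ = 0.970673.
1″ of longitude at this latitude = 30.80 × cos φ = 29.8967 m, so Δλ = 319.2 / 29.8967 = 10.677″.

Δλ = 10.68″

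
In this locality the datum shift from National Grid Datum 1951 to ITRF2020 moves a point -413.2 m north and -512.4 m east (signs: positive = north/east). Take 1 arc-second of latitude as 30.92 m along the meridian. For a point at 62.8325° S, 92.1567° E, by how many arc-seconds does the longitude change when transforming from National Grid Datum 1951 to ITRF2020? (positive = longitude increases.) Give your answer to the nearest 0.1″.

Δλ = -36.3″

At latitude -62.8325°, cos φ = 0.456593.
1″ of longitude at this latitude = 30.92 × cos φ = 14.1179 m, so Δλ = -512.4 / 14.1179 = -36.294″.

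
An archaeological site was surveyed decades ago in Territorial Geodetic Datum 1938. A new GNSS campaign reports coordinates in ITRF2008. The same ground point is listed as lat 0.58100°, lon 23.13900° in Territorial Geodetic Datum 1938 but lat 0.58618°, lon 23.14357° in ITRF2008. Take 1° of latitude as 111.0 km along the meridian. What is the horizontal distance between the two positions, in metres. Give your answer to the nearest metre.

Δφ = 0.58618° − 0.58100° = +0.00518°; Δλ = 23.14357° − 23.13900° = +0.00457°.
ΔN = Δφ × 111000 = 575.0 m; ΔE = Δλ × 111000 × cos(0.58100°) = +0.00457 × 111000 × 0.999949 = 507.2 m.
Distance = √(ΔE² + ΔN²) = √(507.2² + 575.0²) = 766.7 m.

767 m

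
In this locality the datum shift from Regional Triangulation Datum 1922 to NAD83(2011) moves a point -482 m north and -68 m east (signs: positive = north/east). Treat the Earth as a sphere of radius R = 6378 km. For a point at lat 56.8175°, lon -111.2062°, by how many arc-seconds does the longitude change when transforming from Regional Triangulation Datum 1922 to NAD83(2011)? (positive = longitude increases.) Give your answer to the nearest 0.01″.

At latitude 56.8175°, cos φ = 0.547308.
One radian of longitude at latitude φ spans R cos φ, so Δλ = ΔE / (R cos φ) = -68.0 / (6378000 × 0.547308) = -1.9480e-05 rad = -4.018″.

Δλ = -4.02″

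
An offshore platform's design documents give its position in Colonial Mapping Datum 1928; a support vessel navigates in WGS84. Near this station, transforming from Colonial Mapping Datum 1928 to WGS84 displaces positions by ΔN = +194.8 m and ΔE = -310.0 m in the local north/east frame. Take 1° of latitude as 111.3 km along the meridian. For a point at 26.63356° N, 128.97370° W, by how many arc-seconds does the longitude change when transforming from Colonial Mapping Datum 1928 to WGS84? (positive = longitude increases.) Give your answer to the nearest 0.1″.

Δλ = -11.2″

At latitude 26.63356°, cos φ = 0.893892.
1° of longitude at this latitude = 111.3 × cos φ = 99.49 km, so Δλ = -310.0 / 99490.2 = -0.0031159° = -11.217″.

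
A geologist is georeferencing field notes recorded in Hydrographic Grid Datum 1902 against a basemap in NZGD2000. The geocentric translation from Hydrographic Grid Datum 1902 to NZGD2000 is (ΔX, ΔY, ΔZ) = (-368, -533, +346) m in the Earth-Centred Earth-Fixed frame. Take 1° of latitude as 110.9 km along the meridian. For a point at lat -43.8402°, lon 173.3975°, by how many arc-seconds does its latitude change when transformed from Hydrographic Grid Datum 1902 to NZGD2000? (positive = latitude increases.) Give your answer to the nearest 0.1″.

Δφ = 14.9″

sin φ = -0.692649, cos φ = 0.721274, sin λ = 0.114980, cos λ = -0.993368.
North component: ΔN = −sin φ cos λ·ΔX − sin φ sin λ·ΔY + cos φ·ΔZ = −(-0.692649)(-0.993368)(-368) − (-0.692649)(0.114980)(-533) + (0.721274)(346) = 460.32 m.
1° of latitude spans 110900 m, so Δφ = 460.32 / 110900 × 3600 = 14.943″.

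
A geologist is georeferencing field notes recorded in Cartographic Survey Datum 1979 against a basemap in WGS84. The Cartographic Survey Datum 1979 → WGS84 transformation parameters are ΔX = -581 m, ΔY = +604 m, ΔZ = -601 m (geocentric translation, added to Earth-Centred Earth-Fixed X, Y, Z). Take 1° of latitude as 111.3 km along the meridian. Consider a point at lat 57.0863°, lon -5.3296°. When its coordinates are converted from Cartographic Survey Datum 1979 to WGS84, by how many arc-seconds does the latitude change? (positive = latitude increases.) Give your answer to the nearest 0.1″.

sin φ = 0.839490, cos φ = 0.543375, sin λ = -0.092885, cos λ = 0.995677.
North component: ΔN = −sin φ cos λ·ΔX − sin φ sin λ·ΔY + cos φ·ΔZ = −(0.839490)(0.995677)(-581) − (0.839490)(-0.092885)(604) + (0.543375)(-601) = 206.16 m.
1° of latitude spans 111300 m, so Δφ = 206.16 / 111300 × 3600 = 6.668″.

Δφ = 6.7″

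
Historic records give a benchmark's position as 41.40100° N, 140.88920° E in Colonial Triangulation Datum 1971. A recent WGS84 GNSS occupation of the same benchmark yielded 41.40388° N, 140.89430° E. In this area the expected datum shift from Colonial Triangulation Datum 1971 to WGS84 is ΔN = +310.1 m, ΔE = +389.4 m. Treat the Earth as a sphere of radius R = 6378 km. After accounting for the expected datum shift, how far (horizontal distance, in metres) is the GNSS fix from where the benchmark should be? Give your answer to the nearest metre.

38 m

Observed coordinate differences: Δφ = +0.00288°, Δλ = +0.00510°.
Converting to metres (1° lat = 111317 m, cos φ = 0.750100): observed ΔN = 320.6 m, observed ΔE = 425.8 m.
Subtracting the expected shift leaves a residual of 320.6 − (310.1) = 10.5 m north and 425.8 − (389.4) = 36.4 m east.
Residual distance = √(10.5² + 36.4²) = 37.9 m.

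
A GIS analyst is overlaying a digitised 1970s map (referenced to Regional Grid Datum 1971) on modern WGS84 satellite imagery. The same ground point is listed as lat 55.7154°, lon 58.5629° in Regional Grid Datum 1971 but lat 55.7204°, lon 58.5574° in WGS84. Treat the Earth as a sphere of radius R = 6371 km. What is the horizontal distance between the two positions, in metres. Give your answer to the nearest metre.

654 m

Δφ = 55.7204° − 55.7154° = +0.0050°; Δλ = 58.5574° − 58.5629° = -0.0055°.
1° along a meridian = πR/180 = 111195 m.
ΔN = Δφ × 111195 = 556.0 m; ΔE = Δλ × 111195 × cos(55.7154°) = -0.0055 × 111195 × 0.563304 = -344.5 m.
Distance = √(ΔE² + ΔN²) = √((-344.5)² + 556.0²) = 654.1 m.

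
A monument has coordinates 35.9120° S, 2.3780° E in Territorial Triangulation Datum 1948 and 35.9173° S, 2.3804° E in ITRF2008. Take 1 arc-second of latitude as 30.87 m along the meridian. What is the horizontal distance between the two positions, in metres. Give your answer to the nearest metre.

Δφ = -35.9173° − -35.9120° = -0.0053°; Δλ = 2.3804° − 2.3780° = +0.0024°.
1° of latitude = 3600 × 30.87 = 111132 m.
ΔN = Δφ × 111132 = -589.0 m; ΔE = Δλ × 111132 × cos(-35.9120°) = +0.0024 × 111132 × 0.809919 = 216.0 m.
Distance = √(ΔE² + ΔN²) = √(216.0² + (-589.0)²) = 627.4 m.

627 m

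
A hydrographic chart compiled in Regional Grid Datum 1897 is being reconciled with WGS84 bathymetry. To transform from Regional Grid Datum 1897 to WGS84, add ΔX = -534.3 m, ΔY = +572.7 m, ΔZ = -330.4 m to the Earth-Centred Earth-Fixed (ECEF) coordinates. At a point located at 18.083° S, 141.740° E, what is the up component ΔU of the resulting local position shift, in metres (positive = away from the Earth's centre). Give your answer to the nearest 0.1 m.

At φ = -18.083°, λ = 141.740°: sin φ = -0.310394, cos φ = 0.950608, sin λ = 0.619231, cos λ = -0.785209.
ΔU = cos φ cos λ·ΔX + cos φ sin λ·ΔY + sin φ·ΔZ = (0.950608)(-0.785209)(-534.3) + (0.950608)(0.619231)(572.7) + (-0.310394)(-330.4) = 838.49 m.

ΔU = 838.5 m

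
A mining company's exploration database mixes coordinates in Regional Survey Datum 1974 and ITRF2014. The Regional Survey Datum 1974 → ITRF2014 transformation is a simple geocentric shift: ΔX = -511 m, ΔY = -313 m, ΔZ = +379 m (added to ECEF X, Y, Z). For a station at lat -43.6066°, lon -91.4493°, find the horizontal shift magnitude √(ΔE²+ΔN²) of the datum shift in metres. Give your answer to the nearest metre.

709 m

The local east axis at (φ, λ) is (−sin λ, cos λ, 0), so ΔE = −sin(-91.4493°)·(-511) + cos(-91.4493°)·(-313) = -502.92 m.
The local north axis is (−sin φ cos λ, −sin φ sin λ, cos φ), giving ΔN = 8.914 + 215.808 + 274.431 = 499.15 m.
Horizontal magnitude = √(ΔE² + ΔN²) = √((-502.92)² + 499.15²) = 708.58 m.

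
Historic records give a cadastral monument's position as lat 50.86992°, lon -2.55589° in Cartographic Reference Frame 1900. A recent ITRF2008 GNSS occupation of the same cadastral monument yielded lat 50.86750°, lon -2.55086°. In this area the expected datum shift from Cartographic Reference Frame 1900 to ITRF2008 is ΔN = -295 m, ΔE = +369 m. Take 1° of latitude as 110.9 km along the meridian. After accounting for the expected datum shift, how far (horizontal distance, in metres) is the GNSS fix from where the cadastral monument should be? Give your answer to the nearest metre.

32 m

Observed coordinate differences: Δφ = -0.00242°, Δλ = +0.00503°.
Converting to metres (1° lat = 110900 m, cos φ = 0.631083): observed ΔN = -268.4 m, observed ΔE = 352.0 m.
Subtracting the expected shift leaves a residual of -268.4 − (-295) = 26.6 m north and 352.0 − (369) = -17.0 m east.
Residual distance = √(26.6² + (-17.0)²) = 31.6 m.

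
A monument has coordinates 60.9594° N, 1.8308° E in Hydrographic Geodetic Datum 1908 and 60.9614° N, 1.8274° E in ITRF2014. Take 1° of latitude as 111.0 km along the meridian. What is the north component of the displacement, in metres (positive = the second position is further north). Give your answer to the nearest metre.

Δφ = 60.9614° − 60.9594° = +0.0020°; Δλ = 1.8274° − 1.8308° = -0.0034°.
ΔN = Δφ × 111000 = 222.0 m; ΔE = Δλ × 111000 × cos(60.9594°) = -0.0034 × 111000 × 0.485429 = -183.2 m.

ΔN = 222 m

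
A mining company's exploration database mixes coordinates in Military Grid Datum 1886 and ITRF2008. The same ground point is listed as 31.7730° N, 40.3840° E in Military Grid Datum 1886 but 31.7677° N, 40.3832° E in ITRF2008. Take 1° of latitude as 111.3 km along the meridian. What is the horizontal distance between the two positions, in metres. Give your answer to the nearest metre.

Δφ = 31.7677° − 31.7730° = -0.0053°; Δλ = 40.3832° − 40.3840° = -0.0008°.
ΔN = Δφ × 111300 = -589.9 m; ΔE = Δλ × 111300 × cos(31.7730°) = -0.0008 × 111300 × 0.850141 = -75.7 m.
Distance = √(ΔE² + ΔN²) = √((-75.7)² + (-589.9)²) = 594.7 m.

595 m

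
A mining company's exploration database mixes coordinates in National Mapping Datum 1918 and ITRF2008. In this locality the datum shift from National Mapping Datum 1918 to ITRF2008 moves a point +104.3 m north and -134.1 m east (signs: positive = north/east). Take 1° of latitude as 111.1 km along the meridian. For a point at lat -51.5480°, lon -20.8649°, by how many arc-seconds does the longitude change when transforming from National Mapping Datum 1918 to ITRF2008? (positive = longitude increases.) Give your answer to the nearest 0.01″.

At latitude -51.5480°, cos φ = 0.621859.
1° of longitude at this latitude = 111.1 × cos φ = 69.09 km, so Δλ = -134.1 / 69088.5 = -0.0019410° = -6.988″.

Δλ = -6.99″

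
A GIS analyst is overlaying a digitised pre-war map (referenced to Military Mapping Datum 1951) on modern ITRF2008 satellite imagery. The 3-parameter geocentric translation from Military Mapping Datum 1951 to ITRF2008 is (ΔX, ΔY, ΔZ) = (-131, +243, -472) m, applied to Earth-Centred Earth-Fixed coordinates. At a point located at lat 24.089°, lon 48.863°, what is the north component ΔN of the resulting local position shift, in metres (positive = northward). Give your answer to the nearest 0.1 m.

At φ = 24.089°, λ = 48.863°: sin φ = 0.408155, cos φ = 0.912913, sin λ = 0.753139, cos λ = 0.657862.
ΔN = −sin φ cos λ·ΔX − sin φ sin λ·ΔY + cos φ·ΔZ = −(0.408155)(0.657862)(-131) − (0.408155)(0.753139)(243) + (0.912913)(-472) = -470.42 m.

ΔN = -470.4 m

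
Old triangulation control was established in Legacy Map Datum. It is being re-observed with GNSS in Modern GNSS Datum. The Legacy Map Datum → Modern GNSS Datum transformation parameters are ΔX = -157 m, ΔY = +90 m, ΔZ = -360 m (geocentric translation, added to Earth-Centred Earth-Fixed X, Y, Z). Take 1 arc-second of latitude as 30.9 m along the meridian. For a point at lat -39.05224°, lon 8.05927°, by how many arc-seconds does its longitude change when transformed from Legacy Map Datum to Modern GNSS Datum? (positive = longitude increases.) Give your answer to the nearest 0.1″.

Δλ = 4.6″

sin φ = -0.630029, cos φ = 0.776572, sin λ = 0.140197, cos λ = 0.990124.
East component: ΔE = −sin λ·ΔX + cos λ·ΔY = −(0.140197)(-157) + (0.990124)(90) = 111.12 m.
1° of latitude spans 3600 × 30.90 = 111240 m; at latitude φ, 1° of longitude spans that × cos φ = 86385.9 m, so Δλ = 111.12 / 86385.9 × 3600 = 4.631″.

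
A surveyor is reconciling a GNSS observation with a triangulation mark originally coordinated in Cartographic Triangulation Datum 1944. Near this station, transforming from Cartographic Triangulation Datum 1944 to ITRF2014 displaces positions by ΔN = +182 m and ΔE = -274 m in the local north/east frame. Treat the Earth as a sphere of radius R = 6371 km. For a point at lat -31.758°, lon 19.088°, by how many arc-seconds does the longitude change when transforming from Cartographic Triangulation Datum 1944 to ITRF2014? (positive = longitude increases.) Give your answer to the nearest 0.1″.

Δλ = -10.4″

At latitude -31.758°, cos φ = 0.850279.
One radian of longitude at latitude φ spans R cos φ, so Δλ = ΔE / (R cos φ) = -274.0 / (6371000 × 0.850279) = -5.0580e-05 rad = -10.433″.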